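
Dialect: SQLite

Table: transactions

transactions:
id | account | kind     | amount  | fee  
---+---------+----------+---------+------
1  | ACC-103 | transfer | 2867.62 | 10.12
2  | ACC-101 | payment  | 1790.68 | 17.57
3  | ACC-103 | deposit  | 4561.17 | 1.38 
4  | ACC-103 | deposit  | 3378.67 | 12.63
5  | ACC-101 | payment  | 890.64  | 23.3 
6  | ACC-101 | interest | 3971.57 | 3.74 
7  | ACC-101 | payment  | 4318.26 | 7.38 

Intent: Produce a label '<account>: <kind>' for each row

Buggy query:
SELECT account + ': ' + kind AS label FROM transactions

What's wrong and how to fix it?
Bug: '+' is numeric addition; on text columns SQLite converts them to 0 instead of concatenating

Fix: Use the || operator for string concatenation

Corrected query:
SELECT account || ': ' || kind AS label FROM transactions

Result:
label            
-----------------
ACC-103: transfer
ACC-101: payment 
ACC-103: deposit 
ACC-103: deposit 
ACC-101: payment 
ACC-101: interest
ACC-101: payment 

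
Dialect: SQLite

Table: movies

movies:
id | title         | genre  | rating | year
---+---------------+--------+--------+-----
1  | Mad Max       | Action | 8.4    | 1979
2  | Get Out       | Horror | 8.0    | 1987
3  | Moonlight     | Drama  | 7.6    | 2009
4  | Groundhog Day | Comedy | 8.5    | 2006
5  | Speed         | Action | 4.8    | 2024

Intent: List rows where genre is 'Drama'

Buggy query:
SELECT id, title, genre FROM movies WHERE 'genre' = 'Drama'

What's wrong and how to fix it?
Bug: Single quotes denote string literals in SQL; the column name is being compared as a constant string

Fix: Reference the column as genre without single quotes

Corrected query:
SELECT id, title, genre FROM movies WHERE genre = 'Drama'

Result:
id | title     | genre
---+-----------+------
3  | Moonlight | Drama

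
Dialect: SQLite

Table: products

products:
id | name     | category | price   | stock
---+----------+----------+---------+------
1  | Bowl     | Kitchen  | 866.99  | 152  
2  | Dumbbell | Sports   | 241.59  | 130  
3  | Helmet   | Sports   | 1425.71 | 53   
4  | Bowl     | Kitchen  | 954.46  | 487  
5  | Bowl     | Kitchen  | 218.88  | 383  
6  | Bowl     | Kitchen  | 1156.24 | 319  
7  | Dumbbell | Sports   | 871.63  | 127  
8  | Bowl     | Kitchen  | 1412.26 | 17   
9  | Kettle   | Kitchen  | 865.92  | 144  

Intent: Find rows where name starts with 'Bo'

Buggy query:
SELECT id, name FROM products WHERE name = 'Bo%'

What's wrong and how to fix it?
Bug: Wildcards only work with LIKE; '=' treats '%' as a literal character

Fix: Replace '=' with LIKE so 'Bo%' is treated as a pattern

Corrected query:
SELECT id, name FROM products WHERE name LIKE 'Bo%'

Result:
id | name
---+-----
1  | Bowl
4  | Bowl
5  | Bowl
6  | Bowl
8  | Bowl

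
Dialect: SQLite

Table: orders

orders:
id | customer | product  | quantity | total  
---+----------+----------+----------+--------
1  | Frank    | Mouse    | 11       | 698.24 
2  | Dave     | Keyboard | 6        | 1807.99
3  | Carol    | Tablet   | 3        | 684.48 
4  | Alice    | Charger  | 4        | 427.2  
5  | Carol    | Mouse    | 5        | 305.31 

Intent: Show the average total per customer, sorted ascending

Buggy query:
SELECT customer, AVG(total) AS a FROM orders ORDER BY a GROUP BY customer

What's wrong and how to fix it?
Bug: ORDER BY appears before GROUP BY; SQL clause order requires GROUP BY first

Fix: Reorder: SELECT … FROM … GROUP BY … ORDER BY …

Corrected query:
SELECT customer, AVG(total) AS a FROM orders GROUP BY customer ORDER BY a

Result:
customer | a      
---------+--------
Alice    | 427.2  
Carol    | 494.895
Frank    | 698.24 
Dave     | 1807.99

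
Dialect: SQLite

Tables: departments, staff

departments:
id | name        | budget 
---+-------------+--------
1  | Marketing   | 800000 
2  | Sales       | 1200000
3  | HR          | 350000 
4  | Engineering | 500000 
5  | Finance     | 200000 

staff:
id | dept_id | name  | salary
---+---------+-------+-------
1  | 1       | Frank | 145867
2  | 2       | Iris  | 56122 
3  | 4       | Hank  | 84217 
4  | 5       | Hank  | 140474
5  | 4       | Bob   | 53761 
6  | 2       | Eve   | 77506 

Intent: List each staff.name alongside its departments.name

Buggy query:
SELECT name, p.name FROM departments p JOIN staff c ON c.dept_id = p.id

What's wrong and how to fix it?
Bug: 'name' exists in both joined tables, so the database can't tell which one is meant

Fix: Qualify the column with its table alias (c.name)

Corrected query:
SELECT c.name, p.name FROM departments p JOIN staff c ON c.dept_id = p.id

Result:
name  | name       
------+------------
Frank | Marketing  
Iris  | Sales      
Hank  | Engineering
Hank  | Finance    
Bob   | Engineering
Eve   | Sales      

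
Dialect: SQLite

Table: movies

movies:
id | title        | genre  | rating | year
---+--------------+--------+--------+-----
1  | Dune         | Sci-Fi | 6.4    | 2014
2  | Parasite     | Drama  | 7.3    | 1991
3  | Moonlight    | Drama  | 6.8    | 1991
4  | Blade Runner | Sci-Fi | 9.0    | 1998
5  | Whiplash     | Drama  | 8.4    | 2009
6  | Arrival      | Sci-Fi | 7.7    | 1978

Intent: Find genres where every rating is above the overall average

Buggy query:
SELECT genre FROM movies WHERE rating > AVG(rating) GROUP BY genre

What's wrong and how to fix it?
Bug: AVG() is an aggregate; it can't sit directly in WHERE

Fix: Use a subquery for AVG and a HAVING MIN(...) filter so the condition holds for every row in the group

Corrected query:
SELECT genre FROM movies GROUP BY genre HAVING MIN(rating) > (SELECT AVG(rating) FROM movies)

Result:
(no rows)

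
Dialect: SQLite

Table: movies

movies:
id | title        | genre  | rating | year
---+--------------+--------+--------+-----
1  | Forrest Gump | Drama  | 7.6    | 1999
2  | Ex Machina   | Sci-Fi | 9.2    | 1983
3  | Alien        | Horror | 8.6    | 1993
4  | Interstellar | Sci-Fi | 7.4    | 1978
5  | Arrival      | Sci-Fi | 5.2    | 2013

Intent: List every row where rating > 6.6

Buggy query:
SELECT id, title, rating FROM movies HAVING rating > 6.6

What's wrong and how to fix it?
Bug: This is a non-aggregate query (no GROUP BY, no aggregates), so in SQLite the HAVING clause is invalid here; a row-level condition belongs in WHERE

Fix: Use WHERE for row-level filtering

Corrected query:
SELECT id, title, rating FROM movies WHERE rating > 6.6

Result:
id | title        | rating
---+--------------+-------
1  | Forrest Gump | 7.6   
2  | Ex Machina   | 9.2   
3  | Alien        | 8.6   
4  | Interstellar | 7.4   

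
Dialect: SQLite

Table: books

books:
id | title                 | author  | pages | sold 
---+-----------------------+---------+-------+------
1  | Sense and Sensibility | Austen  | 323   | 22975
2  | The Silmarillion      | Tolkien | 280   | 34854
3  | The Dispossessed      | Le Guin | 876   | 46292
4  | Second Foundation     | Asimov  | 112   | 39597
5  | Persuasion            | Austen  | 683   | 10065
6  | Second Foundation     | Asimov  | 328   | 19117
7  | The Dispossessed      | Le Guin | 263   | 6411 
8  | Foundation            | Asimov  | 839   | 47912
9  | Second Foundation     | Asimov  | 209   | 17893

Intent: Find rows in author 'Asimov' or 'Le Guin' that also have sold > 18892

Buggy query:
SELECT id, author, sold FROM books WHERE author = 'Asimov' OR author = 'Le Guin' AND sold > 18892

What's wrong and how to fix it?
Bug: Without parentheses, AND is evaluated before OR, so the sold filter only applies to the 'Le Guin' branch

Fix: Add parentheses around the OR so the AND applies to both alternatives

Corrected query:
SELECT id, author, sold FROM books WHERE (author = 'Asimov' OR author = 'Le Guin') AND sold > 18892

Result:
id | author  | sold 
---+---------+------
3  | Le Guin | 46292
4  | Asimov  | 39597
6  | Asimov  | 19117
8  | Asimov  | 47912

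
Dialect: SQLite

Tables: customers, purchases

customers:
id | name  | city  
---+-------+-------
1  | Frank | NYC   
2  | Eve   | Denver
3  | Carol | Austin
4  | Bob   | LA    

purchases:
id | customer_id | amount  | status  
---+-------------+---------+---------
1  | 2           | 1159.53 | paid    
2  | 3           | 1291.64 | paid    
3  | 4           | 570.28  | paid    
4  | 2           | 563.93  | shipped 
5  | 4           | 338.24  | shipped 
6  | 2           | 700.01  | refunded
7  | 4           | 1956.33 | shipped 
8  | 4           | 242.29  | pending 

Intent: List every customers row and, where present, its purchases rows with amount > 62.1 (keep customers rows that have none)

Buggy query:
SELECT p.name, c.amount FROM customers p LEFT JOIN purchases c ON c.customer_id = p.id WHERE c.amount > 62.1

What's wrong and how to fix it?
Bug: A WHERE condition on the right-hand table after LEFT JOIN drops unmatched parents

Fix: Put 'c.amount > 62.1' in the JOIN's ON clause instead of WHERE

Corrected query:
SELECT p.name, c.amount FROM customers p LEFT JOIN purchases c ON c.customer_id = p.id AND c.amount > 62.1

Result:
name  | amount 
------+--------
Frank | NULL   
Eve   | 563.93 
Eve   | 700.01 
Eve   | 1159.53
Carol | 1291.64
Bob   | 242.29 
Bob   | 338.24 
Bob   | 570.28 
Bob   | 1956.33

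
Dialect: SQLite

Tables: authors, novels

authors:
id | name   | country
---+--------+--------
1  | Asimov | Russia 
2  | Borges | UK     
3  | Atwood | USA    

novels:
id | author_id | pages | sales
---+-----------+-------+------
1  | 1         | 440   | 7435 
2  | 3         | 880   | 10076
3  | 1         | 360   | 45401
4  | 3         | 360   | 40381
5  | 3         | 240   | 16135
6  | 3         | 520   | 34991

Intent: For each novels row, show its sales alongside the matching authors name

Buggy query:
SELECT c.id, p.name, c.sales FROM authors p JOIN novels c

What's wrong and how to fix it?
Bug: Missing join condition: each novels row is matched to all authors rows instead of just its own

Fix: Specify the join condition linking the foreign key to the parent id

Corrected query:
SELECT c.id, p.name, c.sales FROM authors p JOIN novels c ON c.author_id = p.id

Result:
id | name   | sales
---+--------+------
1  | Asimov | 7435 
2  | Atwood | 10076
3  | Asimov | 45401
4  | Atwood | 40381
5  | Atwood | 16135
6  | Atwood | 34991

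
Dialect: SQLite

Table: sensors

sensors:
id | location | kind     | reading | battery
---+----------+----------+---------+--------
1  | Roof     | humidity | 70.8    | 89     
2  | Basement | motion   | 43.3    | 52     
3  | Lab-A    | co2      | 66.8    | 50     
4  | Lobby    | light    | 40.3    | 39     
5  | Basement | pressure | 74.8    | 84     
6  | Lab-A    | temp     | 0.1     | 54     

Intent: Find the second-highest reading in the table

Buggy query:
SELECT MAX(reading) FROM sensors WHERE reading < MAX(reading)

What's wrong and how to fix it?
Bug: MAX(reading) on the right of the comparison is an aggregate-in-WHERE error

Fix: Put the inner MAX in a scalar subquery

Corrected query:
SELECT MAX(reading) FROM sensors WHERE reading < (SELECT MAX(reading) FROM sensors)

Result:
MAX(reading)
------------
70.8        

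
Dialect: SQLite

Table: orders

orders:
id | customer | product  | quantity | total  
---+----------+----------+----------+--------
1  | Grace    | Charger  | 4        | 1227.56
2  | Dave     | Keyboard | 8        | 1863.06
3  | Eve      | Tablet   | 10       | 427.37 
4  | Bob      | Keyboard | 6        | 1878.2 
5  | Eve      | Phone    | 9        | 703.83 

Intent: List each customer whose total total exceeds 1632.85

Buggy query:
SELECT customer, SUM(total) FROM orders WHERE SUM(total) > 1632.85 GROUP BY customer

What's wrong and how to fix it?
Bug: Aggregate functions cannot appear in a WHERE clause

Fix: Use HAVING (which filters groups after aggregation) instead of WHERE

Corrected query:
SELECT customer, SUM(total) FROM orders GROUP BY customer HAVING SUM(total) > 1632.85

Result:
customer | SUM(total)
---------+-----------
Bob      | 1878.2    
Dave     | 1863.06   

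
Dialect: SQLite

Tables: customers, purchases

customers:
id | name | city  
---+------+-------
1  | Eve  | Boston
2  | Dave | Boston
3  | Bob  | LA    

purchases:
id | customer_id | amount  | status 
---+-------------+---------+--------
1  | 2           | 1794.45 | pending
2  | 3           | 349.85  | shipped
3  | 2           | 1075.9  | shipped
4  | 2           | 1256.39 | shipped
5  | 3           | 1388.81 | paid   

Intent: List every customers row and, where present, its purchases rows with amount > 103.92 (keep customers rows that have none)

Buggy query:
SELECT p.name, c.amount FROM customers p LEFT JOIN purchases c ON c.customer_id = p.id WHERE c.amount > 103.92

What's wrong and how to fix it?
Bug: A WHERE condition on the right-hand table after LEFT JOIN drops unmatched parents

Fix: Put 'c.amount > 103.92' in the JOIN's ON clause instead of WHERE

Corrected query:
SELECT p.name, c.amount FROM customers p LEFT JOIN purchases c ON c.customer_id = p.id AND c.amount > 103.92

Result:
name | amount 
-----+--------
Eve  | NULL   
Dave | 1075.9 
Dave | 1256.39
Dave | 1794.45
Bob  | 349.85 
Bob  | 1388.81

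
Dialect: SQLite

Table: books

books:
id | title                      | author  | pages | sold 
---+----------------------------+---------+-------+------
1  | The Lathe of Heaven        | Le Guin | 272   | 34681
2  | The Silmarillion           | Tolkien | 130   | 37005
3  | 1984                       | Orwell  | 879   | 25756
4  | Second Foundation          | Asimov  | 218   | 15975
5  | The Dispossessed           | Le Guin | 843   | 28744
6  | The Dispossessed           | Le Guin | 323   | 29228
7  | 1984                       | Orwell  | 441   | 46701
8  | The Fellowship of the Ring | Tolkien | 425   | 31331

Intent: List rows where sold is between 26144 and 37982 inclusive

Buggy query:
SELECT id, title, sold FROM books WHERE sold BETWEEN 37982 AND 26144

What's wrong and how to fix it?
Bug: The bounds are reversed; BETWEEN a AND b requires a <= b to match anything

Fix: Swap the bounds so the smaller value comes first

Corrected query:
SELECT id, title, sold FROM books WHERE sold BETWEEN 26144 AND 37982

Result:
id | title                      | sold 
---+----------------------------+------
1  | The Lathe of Heaven        | 34681
2  | The Silmarillion           | 37005
5  | The Dispossessed           | 28744
6  | The Dispossessed           | 29228
8  | The Fellowship of the Ring | 31331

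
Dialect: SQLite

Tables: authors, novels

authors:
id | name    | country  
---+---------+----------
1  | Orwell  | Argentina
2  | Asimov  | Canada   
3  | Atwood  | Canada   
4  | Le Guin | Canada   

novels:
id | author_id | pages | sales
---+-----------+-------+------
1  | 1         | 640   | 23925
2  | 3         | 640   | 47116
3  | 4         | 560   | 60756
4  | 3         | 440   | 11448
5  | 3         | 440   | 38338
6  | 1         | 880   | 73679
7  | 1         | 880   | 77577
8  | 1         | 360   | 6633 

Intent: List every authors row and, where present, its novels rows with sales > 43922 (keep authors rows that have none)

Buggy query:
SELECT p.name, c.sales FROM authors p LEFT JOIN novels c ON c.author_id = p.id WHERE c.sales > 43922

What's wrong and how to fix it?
Bug: A WHERE condition on the right-hand table after LEFT JOIN drops unmatched parents

Fix: Move the right-table condition into the ON clause so unmatched parents are kept

Corrected query:
SELECT p.name, c.sales FROM authors p LEFT JOIN novels c ON c.author_id = p.id AND c.sales > 43922

Result:
name    | sales
--------+------
Orwell  | 73679
Orwell  | 77577
Asimov  | NULL 
Atwood  | 47116
Le Guin | 60756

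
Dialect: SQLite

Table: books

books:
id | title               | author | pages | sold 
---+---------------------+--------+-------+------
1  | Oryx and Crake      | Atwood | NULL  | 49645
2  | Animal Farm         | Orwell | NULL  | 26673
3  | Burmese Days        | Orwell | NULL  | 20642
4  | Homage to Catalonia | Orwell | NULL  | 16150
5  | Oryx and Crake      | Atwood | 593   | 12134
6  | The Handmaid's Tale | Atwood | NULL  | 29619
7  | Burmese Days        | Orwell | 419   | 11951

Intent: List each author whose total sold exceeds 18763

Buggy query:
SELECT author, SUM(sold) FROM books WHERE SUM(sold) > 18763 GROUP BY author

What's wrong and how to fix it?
Bug: SUM(sold) is an aggregate, but WHERE filters rows before aggregation

Fix: Use HAVING (which filters groups after aggregation) instead of WHERE

Corrected query:
SELECT author, SUM(sold) FROM books GROUP BY author HAVING SUM(sold) > 18763

Result:
author | SUM(sold)
-------+----------
Atwood | 91398    
Orwell | 75416    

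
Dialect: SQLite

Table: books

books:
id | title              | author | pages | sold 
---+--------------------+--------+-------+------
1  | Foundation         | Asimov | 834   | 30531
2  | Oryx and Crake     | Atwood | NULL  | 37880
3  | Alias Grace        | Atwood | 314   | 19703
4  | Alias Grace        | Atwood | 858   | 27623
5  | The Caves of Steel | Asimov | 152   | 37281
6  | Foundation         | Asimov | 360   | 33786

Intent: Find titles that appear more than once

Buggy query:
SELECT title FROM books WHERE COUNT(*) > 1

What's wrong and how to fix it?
Bug: COUNT(*) is an aggregate and cannot be used in WHERE

Fix: Group first, then use HAVING for the count condition

Corrected query:
SELECT title FROM books GROUP BY title HAVING COUNT(*) > 1

Result:
title      
-----------
Alias Grace
Foundation 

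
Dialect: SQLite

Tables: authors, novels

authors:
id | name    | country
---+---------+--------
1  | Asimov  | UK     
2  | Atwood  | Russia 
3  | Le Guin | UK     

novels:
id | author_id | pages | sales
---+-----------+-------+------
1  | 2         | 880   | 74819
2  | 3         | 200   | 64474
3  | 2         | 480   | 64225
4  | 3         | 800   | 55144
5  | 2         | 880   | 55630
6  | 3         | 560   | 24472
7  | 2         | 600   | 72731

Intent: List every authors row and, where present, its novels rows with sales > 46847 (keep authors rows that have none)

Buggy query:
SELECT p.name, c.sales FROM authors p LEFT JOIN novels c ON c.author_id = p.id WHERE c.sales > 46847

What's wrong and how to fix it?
Bug: A WHERE condition on the right-hand table after LEFT JOIN drops unmatched parents

Fix: Move the right-table condition into the ON clause so unmatched parents are kept

Corrected query:
SELECT p.name, c.sales FROM authors p LEFT JOIN novels c ON c.author_id = p.id AND c.sales > 46847

Result:
name    | sales
--------+------
Asimov  | NULL 
Atwood  | 55630
Atwood  | 64225
Atwood  | 72731
Atwood  | 74819
Le Guin | 55144
Le Guin | 64474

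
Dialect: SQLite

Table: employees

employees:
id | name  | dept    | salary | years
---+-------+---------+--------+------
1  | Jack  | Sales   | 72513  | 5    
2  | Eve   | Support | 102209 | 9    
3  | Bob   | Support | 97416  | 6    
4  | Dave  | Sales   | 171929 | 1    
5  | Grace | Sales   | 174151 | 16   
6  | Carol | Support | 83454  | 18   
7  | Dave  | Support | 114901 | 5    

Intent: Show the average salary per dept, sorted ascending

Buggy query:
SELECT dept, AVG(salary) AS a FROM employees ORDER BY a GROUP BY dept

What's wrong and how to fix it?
Bug: ORDER BY appears before GROUP BY; SQL clause order requires GROUP BY first

Fix: Move ORDER BY to the end, after GROUP BY

Corrected query:
SELECT dept, AVG(salary) AS a FROM employees GROUP BY dept ORDER BY a

Result:
dept    | a     
--------+-------
Support | 99495 
Sales   | 139531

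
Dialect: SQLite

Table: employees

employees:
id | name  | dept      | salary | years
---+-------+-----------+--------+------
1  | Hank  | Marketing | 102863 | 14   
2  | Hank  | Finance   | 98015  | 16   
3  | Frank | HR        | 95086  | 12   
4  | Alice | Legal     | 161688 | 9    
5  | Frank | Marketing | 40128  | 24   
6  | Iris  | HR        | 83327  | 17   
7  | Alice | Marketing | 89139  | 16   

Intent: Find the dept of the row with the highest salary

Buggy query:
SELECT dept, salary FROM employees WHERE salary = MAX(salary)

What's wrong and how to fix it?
Bug: MAX(salary) is an aggregate and cannot be used directly in WHERE

Fix: Wrap MAX in a scalar subquery so WHERE compares against a single value

Corrected query:
SELECT dept, salary FROM employees WHERE salary = (SELECT MAX(salary) FROM employees)

Result:
dept  | salary
------+-------
Legal | 161688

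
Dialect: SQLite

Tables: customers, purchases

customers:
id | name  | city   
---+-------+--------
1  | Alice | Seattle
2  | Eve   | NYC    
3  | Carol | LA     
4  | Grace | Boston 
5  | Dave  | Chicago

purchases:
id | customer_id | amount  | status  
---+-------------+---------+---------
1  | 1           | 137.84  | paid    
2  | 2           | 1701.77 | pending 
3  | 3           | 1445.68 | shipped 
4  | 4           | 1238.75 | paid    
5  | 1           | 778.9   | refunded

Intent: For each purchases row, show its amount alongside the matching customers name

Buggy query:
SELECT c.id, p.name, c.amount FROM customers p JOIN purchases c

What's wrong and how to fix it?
Bug: JOIN with no ON clause produces a cartesian product; every purchases row pairs with every customers row

Fix: Specify the join condition linking the foreign key to the parent id

Corrected query:
SELECT c.id, p.name, c.amount FROM customers p JOIN purchases c ON c.customer_id = p.id

Result:
id | name  | amount 
---+-------+--------
1  | Alice | 137.84 
2  | Eve   | 1701.77
3  | Carol | 1445.68
4  | Grace | 1238.75
5  | Alice | 778.9  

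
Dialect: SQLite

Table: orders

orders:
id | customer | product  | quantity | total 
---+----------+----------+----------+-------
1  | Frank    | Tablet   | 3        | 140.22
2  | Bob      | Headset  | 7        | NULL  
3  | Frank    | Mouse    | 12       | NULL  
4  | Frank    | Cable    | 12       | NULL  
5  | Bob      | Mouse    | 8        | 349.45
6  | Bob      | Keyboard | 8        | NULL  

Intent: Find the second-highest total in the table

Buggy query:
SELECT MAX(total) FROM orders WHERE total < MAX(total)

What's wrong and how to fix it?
Bug: The inner MAX is an aggregate inside WHERE, which is not allowed

Fix: Put the inner MAX in a scalar subquery

Corrected query:
SELECT MAX(total) FROM orders WHERE total < (SELECT MAX(total) FROM orders)

Result:
MAX(total)
----------
140.22    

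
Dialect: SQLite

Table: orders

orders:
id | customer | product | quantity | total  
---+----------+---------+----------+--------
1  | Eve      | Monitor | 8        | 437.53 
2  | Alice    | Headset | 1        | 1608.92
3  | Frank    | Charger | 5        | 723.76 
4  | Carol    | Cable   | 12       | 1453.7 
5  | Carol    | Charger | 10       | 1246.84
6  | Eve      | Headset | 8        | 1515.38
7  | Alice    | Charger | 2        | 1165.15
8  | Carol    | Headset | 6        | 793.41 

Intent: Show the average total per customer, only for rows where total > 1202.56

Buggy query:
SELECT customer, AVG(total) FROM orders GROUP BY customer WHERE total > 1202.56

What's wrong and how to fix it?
Bug: WHERE cannot follow GROUP BY

Fix: Place WHERE between FROM and GROUP BY

Corrected query:
SELECT customer, AVG(total) FROM orders WHERE total > 1202.56 GROUP BY customer

Result:
customer | AVG(total)
---------+-----------
Alice    | 1608.92   
Carol    | 1350.27   
Eve      | 1515.38   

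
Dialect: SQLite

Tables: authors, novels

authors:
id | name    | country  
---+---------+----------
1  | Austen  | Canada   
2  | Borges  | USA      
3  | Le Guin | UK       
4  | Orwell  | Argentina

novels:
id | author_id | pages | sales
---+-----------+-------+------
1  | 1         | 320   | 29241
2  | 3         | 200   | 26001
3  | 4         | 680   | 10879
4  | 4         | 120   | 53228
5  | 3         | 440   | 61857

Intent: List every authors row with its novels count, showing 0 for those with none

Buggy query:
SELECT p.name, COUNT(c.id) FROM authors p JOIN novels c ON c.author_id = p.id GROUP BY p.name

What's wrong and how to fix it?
Bug: INNER JOIN drops authors rows that have no matching novels rows

Fix: Switch to LEFT JOIN to retain unmatched parent rows

Corrected query:
SELECT p.name, COUNT(c.id) FROM authors p LEFT JOIN novels c ON c.author_id = p.id GROUP BY p.name

Result:
name    | COUNT(c.id)
--------+------------
Austen  | 1          
Borges  | 0          
Le Guin | 2          
Orwell  | 2          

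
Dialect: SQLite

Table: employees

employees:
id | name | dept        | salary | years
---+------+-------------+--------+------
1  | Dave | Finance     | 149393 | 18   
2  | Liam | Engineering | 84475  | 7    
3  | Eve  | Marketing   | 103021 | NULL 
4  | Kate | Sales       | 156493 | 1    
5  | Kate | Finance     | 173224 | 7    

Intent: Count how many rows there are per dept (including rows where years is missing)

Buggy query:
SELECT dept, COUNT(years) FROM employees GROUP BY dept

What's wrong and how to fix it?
Bug: COUNT(column) counts non-NULL values only; rows with NULL years aren't counted

Fix: Replace COUNT(years) with COUNT(*)

Corrected query:
SELECT dept, COUNT(*) FROM employees GROUP BY dept

Result:
dept        | COUNT(*)
------------+---------
Engineering | 1       
Finance     | 2       
Marketing   | 1       
Sales       | 1       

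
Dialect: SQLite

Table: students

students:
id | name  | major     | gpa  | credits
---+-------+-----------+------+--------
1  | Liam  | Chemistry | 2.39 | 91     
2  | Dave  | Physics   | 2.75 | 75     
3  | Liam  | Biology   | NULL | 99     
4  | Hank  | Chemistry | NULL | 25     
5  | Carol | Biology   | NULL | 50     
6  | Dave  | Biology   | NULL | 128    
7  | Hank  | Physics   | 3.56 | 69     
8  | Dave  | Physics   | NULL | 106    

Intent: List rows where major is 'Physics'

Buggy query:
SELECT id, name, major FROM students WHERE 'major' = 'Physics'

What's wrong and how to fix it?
Bug: 'major' in single quotes is a string literal, not the column; the comparison is literal-vs-literal and never true

Fix: Reference the column as major without single quotes

Corrected query:
SELECT id, name, major FROM students WHERE major = 'Physics'

Result:
id | name | major  
---+------+--------
2  | Dave | Physics
7  | Hank | Physics
8  | Dave | Physics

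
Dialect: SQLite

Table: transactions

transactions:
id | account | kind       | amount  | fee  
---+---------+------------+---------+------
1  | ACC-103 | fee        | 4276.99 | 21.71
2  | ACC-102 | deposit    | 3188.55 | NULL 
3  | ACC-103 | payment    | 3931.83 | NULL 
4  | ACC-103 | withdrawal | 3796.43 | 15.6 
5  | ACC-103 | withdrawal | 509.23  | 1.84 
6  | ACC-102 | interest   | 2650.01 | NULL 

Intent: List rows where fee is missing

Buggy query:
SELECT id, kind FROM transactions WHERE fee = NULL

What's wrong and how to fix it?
Bug: '= NULL' is always unknown in SQL three-valued logic, so no rows match

Fix: Replace '= NULL' with 'IS NULL'

Corrected query:
SELECT id, kind FROM transactions WHERE fee IS NULL

Result:
id | kind    
---+---------
2  | deposit 
3  | payment 
6  | interest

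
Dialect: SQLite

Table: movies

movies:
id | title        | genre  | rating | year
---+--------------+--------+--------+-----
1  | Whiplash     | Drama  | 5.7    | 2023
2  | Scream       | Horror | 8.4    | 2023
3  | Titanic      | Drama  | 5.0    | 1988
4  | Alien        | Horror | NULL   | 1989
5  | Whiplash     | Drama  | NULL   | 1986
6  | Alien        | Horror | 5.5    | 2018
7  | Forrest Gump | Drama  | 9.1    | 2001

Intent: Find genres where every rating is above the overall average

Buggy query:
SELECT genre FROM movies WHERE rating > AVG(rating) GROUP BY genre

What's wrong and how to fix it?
Bug: AVG() is an aggregate; it can't sit directly in WHERE

Fix: Compute the overall average in a scalar subquery and compare each group's MIN against it in HAVING

Corrected query:
SELECT genre FROM movies GROUP BY genre HAVING MIN(rating) > (SELECT AVG(rating) FROM movies)

Result:
(no rows)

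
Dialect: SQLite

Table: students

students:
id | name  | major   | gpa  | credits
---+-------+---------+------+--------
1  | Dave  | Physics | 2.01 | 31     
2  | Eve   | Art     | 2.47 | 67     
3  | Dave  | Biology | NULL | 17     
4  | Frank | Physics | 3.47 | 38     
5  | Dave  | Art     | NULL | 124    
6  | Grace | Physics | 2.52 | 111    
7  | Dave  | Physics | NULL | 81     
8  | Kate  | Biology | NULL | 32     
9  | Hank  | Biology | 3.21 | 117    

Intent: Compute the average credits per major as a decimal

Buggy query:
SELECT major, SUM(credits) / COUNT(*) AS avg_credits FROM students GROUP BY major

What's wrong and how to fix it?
Bug: SUM(credits) and COUNT(*) are both integers; the division truncates the fractional part

Fix: Cast one side to REAL so the division keeps the fractional part

Corrected query:
SELECT major, SUM(credits) * 1.0 / COUNT(*) AS avg_credits FROM students GROUP BY major

Result:
major   | avg_credits
--------+------------
Art     | 95.5       
Biology | 55.333333  
Physics | 65.25      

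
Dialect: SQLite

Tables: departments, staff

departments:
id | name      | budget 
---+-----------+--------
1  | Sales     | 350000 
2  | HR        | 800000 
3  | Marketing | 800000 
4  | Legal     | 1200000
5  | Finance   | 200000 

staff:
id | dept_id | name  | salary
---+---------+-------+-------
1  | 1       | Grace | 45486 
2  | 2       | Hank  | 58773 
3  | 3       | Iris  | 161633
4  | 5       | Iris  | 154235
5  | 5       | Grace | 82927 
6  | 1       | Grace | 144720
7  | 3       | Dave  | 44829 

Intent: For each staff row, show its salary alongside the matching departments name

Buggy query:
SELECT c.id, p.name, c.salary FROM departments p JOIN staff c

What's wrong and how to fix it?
Bug: Missing join condition: each staff row is matched to all departments rows instead of just its own

Fix: Specify the join condition linking the foreign key to the parent id

Corrected query:
SELECT c.id, p.name, c.salary FROM departments p JOIN staff c ON c.dept_id = p.id

Result:
id | name      | salary
---+-----------+-------
1  | Sales     | 45486 
2  | HR        | 58773 
3  | Marketing | 161633
4  | Finance   | 154235
5  | Finance   | 82927 
6  | Sales     | 144720
7  | Marketing | 44829 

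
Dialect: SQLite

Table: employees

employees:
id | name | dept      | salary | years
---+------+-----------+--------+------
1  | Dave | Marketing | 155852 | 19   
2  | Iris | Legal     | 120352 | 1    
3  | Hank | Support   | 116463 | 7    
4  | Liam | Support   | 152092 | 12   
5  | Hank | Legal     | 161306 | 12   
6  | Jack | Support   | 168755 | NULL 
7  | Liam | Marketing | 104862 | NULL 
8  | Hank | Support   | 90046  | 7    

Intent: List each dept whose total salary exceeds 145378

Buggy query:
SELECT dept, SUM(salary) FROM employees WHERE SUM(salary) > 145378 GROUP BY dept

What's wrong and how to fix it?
Bug: WHERE runs before GROUP BY, so aggregates aren't available there

Fix: Use HAVING (which filters groups after aggregation) instead of WHERE

Corrected query:
SELECT dept, SUM(salary) FROM employees GROUP BY dept HAVING SUM(salary) > 145378

Result:
dept      | SUM(salary)
----------+------------
Legal     | 281658     
Marketing | 260714     
Support   | 527356     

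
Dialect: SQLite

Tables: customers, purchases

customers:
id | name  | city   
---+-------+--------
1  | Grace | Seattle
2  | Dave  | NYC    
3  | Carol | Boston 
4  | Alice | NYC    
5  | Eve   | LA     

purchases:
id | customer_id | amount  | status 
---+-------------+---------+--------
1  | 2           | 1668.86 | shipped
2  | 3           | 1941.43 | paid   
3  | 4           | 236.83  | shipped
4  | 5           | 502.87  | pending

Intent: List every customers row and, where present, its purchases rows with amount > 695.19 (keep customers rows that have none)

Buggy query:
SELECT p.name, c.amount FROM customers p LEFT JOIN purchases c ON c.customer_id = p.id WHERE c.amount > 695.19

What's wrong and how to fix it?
Bug: Filtering c.amount in WHERE discards the NULL rows produced by LEFT JOIN, turning it into an inner join

Fix: Put 'c.amount > 695.19' in the JOIN's ON clause instead of WHERE

Corrected query:
SELECT p.name, c.amount FROM customers p LEFT JOIN purchases c ON c.customer_id = p.id AND c.amount > 695.19

Result:
name  | amount 
------+--------
Grace | NULL   
Dave  | 1668.86
Carol | 1941.43
Alice | NULL   
Eve   | NULL   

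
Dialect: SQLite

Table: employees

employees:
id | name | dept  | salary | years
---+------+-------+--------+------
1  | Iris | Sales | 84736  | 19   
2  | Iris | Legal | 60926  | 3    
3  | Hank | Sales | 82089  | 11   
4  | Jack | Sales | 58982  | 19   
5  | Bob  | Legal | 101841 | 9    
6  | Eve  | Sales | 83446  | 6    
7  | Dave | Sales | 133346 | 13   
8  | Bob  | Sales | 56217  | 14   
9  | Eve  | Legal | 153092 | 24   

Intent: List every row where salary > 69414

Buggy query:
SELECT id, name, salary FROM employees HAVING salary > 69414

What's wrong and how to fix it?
Bug: This is a non-aggregate query (no GROUP BY, no aggregates), so in SQLite the HAVING clause is invalid here; a row-level condition belongs in WHERE

Fix: Replace HAVING with WHERE since the condition applies to individual rows

Corrected query:
SELECT id, name, salary FROM employees WHERE salary > 69414

Result:
id | name | salary
---+------+-------
1  | Iris | 84736 
3  | Hank | 82089 
5  | Bob  | 101841
6  | Eve  | 83446 
7  | Dave | 133346
9  | Eve  | 153092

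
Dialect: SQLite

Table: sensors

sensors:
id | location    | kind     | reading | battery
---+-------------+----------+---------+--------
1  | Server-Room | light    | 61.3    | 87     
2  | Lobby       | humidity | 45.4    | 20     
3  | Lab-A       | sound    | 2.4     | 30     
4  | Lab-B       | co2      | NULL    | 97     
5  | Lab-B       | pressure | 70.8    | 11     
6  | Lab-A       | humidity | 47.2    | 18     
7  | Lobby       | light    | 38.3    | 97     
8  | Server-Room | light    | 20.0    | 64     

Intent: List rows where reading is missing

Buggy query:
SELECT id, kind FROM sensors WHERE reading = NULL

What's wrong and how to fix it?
Bug: '= NULL' is always unknown in SQL three-valued logic, so no rows match

Fix: Use IS NULL to test for NULL

Corrected query:
SELECT id, kind FROM sensors WHERE reading IS NULL

Result:
id | kind
---+-----
4  | co2 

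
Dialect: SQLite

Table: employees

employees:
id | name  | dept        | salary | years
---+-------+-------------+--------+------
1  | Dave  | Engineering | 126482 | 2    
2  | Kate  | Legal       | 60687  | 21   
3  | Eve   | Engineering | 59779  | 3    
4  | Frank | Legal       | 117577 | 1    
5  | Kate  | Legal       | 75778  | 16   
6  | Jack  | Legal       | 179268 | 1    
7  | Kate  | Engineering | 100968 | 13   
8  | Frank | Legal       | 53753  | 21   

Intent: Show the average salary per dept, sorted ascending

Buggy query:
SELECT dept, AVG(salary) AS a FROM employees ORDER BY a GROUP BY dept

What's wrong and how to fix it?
Bug: GROUP BY must precede ORDER BY

Fix: Reorder: SELECT … FROM … GROUP BY … ORDER BY …

Corrected query:
SELECT dept, AVG(salary) AS a FROM employees GROUP BY dept ORDER BY a

Result:
dept        | a      
------------+--------
Engineering | 95743  
Legal       | 97412.6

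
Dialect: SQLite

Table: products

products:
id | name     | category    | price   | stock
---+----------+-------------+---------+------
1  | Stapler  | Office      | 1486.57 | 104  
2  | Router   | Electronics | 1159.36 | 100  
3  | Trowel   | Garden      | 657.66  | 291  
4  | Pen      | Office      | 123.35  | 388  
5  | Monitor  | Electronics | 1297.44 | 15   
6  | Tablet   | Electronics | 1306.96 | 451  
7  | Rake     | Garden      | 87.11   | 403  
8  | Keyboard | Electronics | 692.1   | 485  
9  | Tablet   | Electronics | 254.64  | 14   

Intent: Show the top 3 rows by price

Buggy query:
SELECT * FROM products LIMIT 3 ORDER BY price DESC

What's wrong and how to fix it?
Bug: ORDER BY cannot follow LIMIT; LIMIT is the final clause

Fix: Swap the clauses: ORDER BY first, then LIMIT

Corrected query:
SELECT * FROM products ORDER BY price DESC LIMIT 3

Result:
id | name    | category    | price   | stock
---+---------+-------------+---------+------
1  | Stapler | Office      | 1486.57 | 104  
6  | Tablet  | Electronics | 1306.96 | 451  
5  | Monitor | Electronics | 1297.44 | 15   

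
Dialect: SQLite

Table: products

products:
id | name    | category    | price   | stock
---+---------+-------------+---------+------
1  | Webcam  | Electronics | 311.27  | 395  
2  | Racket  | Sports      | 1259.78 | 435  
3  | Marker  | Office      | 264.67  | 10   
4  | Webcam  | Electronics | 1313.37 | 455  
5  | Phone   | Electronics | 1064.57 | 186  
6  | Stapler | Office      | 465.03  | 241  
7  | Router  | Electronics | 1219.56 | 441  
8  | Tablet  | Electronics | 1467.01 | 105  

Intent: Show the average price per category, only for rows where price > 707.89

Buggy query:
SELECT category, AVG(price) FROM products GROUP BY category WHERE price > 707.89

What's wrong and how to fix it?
Bug: Row-level WHERE must come before GROUP BY in the clause order

Fix: Move the WHERE clause before GROUP BY

Corrected query:
SELECT category, AVG(price) FROM products WHERE price > 707.89 GROUP BY category

Result:
category    | AVG(price)
------------+-----------
Electronics | 1266.1275 
Sports      | 1259.78   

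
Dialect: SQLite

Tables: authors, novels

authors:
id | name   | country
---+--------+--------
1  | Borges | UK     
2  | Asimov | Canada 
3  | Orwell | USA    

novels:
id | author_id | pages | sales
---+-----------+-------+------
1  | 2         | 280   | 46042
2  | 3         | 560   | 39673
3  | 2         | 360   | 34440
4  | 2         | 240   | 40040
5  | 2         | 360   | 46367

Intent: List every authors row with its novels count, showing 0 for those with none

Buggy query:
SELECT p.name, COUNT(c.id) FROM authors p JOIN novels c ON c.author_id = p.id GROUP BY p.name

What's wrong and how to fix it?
Bug: An inner join excludes parents with zero children

Fix: Use LEFT JOIN so parents without children still appear (COUNT(c.id) gives 0)

Corrected query:
SELECT p.name, COUNT(c.id) FROM authors p LEFT JOIN novels c ON c.author_id = p.id GROUP BY p.name

Result:
name   | COUNT(c.id)
-------+------------
Asimov | 4          
Borges | 0          
Orwell | 1          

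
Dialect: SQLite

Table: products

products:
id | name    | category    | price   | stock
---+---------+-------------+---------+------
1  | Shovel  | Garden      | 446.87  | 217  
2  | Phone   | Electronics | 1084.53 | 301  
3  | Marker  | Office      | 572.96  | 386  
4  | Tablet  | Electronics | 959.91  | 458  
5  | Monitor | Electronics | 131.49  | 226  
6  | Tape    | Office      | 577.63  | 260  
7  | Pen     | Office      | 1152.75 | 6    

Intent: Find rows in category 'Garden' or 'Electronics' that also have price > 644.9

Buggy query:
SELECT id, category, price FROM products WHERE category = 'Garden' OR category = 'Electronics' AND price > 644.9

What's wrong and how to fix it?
Bug: Without parentheses, AND is evaluated before OR, so the price filter only applies to the 'Electronics' branch

Fix: Add parentheses around the OR so the AND applies to both alternatives

Corrected query:
SELECT id, category, price FROM products WHERE (category = 'Garden' OR category = 'Electronics') AND price > 644.9

Result:
id | category    | price  
---+-------------+--------
2  | Electronics | 1084.53
4  | Electronics | 959.91 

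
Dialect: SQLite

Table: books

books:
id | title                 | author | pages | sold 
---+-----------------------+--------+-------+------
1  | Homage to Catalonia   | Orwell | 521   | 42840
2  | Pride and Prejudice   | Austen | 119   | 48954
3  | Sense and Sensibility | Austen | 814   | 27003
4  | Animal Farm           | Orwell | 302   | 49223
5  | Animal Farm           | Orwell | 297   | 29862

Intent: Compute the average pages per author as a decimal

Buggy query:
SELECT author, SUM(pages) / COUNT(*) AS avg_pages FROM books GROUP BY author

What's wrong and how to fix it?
Bug: SUM(pages) and COUNT(*) are both integers; the division truncates the fractional part

Fix: Multiply by 1.0 (or CAST to REAL) to force floating-point division

Corrected query:
SELECT author, SUM(pages) * 1.0 / COUNT(*) AS avg_pages FROM books GROUP BY author

Result:
author | avg_pages 
-------+-----------
Austen | 466.5     
Orwell | 373.333333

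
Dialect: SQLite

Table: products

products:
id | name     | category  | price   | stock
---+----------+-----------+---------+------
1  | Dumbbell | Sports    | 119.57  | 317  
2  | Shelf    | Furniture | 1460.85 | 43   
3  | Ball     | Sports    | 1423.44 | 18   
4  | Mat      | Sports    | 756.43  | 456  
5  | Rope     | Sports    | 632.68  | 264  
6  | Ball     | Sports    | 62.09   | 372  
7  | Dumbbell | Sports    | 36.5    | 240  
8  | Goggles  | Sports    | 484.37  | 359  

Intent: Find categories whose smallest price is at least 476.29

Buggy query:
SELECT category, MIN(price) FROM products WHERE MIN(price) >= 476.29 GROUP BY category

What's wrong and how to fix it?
Bug: MIN() in WHERE is a misuse of aggregate

Fix: Replace WHERE with HAVING after the GROUP BY

Corrected query:
SELECT category, MIN(price) FROM products GROUP BY category HAVING MIN(price) >= 476.29

Result:
category  | MIN(price)
----------+-----------
Furniture | 1460.85   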